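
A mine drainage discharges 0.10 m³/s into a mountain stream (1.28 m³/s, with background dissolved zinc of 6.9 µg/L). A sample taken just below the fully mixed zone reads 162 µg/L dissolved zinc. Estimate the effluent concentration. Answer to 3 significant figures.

Mass balance: 1.280·6.900 + 0.1000·Cₑ = 1.380·162.0
→ Cₑ = (1.380·162.0 − 1.280·6.900) / 0.1000 = 2147 µg/L.

2150 µg/L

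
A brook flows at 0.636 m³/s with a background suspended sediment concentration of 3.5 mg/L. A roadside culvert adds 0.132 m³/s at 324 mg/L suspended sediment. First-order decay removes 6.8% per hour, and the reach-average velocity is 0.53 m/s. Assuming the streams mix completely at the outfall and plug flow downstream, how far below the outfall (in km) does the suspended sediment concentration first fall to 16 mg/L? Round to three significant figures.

35.2 km

After mixing, C = (0.6360·3.500 + 0.1320·324.0) / 0.7680 = 44.99/0.7680 = 58.59 mg/L.
6.8%/h lost → k = −ln(1 − 0.068) = 0.07042 h⁻¹.
Set 58.59·exp(−k·t) = 16 → t = ln(58.59/16)/k = 66350 s = 18.43 h.
Distance = v·t = 0.53·66350 = 35160 m = 35.16 km.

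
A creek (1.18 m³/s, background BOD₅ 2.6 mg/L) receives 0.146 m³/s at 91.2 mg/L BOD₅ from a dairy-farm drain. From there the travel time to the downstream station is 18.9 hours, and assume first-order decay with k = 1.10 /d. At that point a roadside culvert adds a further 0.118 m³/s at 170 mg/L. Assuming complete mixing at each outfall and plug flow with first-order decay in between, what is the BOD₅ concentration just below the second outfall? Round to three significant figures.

18.7 mg/L

Mixed concentration C = ΣQC/ΣQ = (1.180·2.600 + 0.1460·91.20) / 1.326 = 16.38/1.326 = 12.36 mg/L; combined flow 1.326 m³/s.
Applying C = C₀e^(−kt): 12.36 × 0.4205 = 5.196 mg/L.
At the second outfall, C = (1.326·5.196 + 0.1180·170.0) / (1.326 + 0.1180) = 18.66 mg/L.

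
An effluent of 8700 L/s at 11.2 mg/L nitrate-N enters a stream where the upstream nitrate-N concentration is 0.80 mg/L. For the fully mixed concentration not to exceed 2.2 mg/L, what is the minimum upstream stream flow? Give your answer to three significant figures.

55900 L/s

Set C_mix = 2.2: (Q·0.8000 + 8700·11.20) / (Q + 8700) = 2.2
→ Q = 8700·(11.20 − 2.2)/(2.2 − 0.8000) = 55930 L/s.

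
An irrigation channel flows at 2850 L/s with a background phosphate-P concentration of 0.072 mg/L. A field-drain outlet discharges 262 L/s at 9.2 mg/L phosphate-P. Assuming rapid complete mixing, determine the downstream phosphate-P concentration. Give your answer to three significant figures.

0.840 mg/L

After mixing, C = (2850·0.07200 + 262.0·9.200) / 3112 = 2616/3112 = 0.8405 mg/L.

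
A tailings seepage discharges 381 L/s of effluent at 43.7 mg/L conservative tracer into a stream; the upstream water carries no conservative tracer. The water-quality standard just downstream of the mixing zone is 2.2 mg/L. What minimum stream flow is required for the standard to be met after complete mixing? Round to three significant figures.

7190 L/s

Set C_mix = 2.2: (Q·0 + 381.0·43.70) / (Q + 381.0) = 2.2
→ Q = 381.0·(43.70 − 2.2)/(2.2 − 0) = 7187 L/s.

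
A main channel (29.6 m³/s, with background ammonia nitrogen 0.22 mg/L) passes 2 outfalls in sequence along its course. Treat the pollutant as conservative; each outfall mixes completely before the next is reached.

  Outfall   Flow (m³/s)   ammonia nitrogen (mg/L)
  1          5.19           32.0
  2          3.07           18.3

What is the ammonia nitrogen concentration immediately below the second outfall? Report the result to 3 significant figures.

Below outfall 1: Q → 34.79 m³/s, C = (29.60·0.2200 + 5.190·32.00)/34.79 = 4.961 mg/L.
Below outfall 2: Q → 37.86 m³/s, C = (34.79·4.961 + 3.070·18.30)/37.86 = 6.043 mg/L.

6.04 mg/L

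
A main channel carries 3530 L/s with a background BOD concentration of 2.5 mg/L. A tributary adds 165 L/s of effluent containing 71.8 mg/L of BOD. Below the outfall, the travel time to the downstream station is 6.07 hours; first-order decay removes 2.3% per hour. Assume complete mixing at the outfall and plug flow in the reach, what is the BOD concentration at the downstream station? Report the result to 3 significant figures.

4.86 mg/L

Mass balance: C = (3530·2.500 + 165.0·71.80) / 3695 = 20670/3695 = 5.595 mg/L.
2.3%/h lost → k = −ln(1 − 0.023) = 0.02327 h⁻¹.
First-order decay: C = 5.595·exp(−k·t) = 5.595·0.8683 = 4.858 mg/L.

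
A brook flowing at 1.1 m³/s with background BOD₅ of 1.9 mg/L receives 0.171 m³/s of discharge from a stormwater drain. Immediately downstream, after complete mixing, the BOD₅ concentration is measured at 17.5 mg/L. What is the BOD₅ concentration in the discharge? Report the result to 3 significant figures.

Mass balance: 1.100·1.900 + 0.1710·Cₑ = 1.271·17.50
→ Cₑ = (1.271·17.50 − 1.100·1.900) / 0.1710 = 117.9 mg/L.

118 mg/L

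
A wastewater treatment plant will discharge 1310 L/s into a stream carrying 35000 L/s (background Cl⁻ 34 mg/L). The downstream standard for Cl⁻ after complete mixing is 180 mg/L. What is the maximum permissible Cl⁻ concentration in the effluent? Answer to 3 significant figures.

4080 mg/L

At the limit, (Qr·Cr + Qe·Cₑ)/(Qr + Qe) = 180:
Cₑ = (36310·180 − 35000·34.00) / 1310 = 4081 mg/L.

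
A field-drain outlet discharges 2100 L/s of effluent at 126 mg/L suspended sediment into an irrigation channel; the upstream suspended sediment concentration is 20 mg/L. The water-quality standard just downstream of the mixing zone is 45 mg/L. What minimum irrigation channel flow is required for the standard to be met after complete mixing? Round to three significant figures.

6800 L/s

Set C_mix = 45: (Q·20.00 + 2100·126.0) / (Q + 2100) = 45
→ Q = 2100·(126.0 − 45)/(45 − 20.00) = 6804 L/s.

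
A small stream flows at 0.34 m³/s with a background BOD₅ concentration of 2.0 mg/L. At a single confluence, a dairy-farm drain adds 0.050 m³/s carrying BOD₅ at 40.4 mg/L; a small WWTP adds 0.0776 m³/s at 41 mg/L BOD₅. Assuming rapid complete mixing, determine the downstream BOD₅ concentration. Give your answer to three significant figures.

12.6 mg/L

Flow-weighted average: C = (0.3400·2.000 + 0.05000·40.40 + 0.07760·41.00) / 0.4676 = 5.882/0.4676 = 12.58 mg/L.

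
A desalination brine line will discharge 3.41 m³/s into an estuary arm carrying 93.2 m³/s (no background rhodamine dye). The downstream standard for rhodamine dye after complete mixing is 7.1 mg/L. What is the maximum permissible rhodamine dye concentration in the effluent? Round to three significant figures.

At the limit, (Qr·Cr + Qe·Cₑ)/(Qr + Qe) = 7.1:
Cₑ = (96.61·7.1 − 93.20·0) / 3.410 = 201.2 mg/L.

201 mg/L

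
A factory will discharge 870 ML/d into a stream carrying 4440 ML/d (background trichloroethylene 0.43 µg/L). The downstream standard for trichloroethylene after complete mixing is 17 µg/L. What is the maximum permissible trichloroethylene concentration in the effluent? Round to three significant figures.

102 µg/L

At the limit, (Qr·Cr + Qe·Cₑ)/(Qr + Qe) = 17:
Cₑ = (5310·17 − 4440·0.4300) / 870.0 = 101.6 µg/L.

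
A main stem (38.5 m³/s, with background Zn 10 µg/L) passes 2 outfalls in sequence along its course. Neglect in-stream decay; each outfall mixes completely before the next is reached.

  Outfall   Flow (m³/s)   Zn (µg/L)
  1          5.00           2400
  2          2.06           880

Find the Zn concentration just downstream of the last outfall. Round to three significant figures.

312 µg/L

Below outfall 1: Q → 43.50 m³/s, C = (38.50·10.00 + 5.000·2400)/43.50 = 284.7 µg/L.
Below outfall 2: Q → 45.56 m³/s, C = (43.50·284.7 + 2.060·880.0)/45.56 = 311.6 µg/L.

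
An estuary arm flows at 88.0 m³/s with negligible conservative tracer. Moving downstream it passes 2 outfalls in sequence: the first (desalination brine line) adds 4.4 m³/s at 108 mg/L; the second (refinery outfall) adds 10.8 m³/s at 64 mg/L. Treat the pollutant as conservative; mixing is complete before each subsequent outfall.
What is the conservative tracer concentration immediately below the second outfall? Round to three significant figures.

11.3 mg/L

After outfall 1: Q = 88.00 + 4.400 = 92.40 m³/s; C = (88.00·0 + 4.400·108.0)/92.40 = 5.143 mg/L.
After outfall 2: Q = 92.40 + 10.80 = 103.2 m³/s; C = (92.40·5.143 + 10.80·64.00)/103.2 = 11.30 mg/L.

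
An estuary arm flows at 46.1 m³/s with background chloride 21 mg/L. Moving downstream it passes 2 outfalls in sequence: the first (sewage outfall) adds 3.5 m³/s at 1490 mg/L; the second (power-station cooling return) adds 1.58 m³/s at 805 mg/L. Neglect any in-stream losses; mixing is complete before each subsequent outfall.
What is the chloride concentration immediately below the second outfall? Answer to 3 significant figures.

146 mg/L

Outfall 1: combined Q = 49.60 m³/s; C = (46.10·21.00 + 3.500·1490)/49.60 = 124.7 mg/L.
Outfall 2: combined Q = 51.18 m³/s; C = (49.60·124.7 + 1.580·805.0)/51.18 = 145.7 mg/L.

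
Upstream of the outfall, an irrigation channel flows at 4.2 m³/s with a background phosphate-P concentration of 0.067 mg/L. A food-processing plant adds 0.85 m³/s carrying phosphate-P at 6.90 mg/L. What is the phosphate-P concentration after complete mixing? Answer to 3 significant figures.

Conservation of mass: C = (4.200·0.06700 + 0.8500·6.900) / 5.050 = 6.146/5.050 = 1.217 mg/L.

1.22 mg/L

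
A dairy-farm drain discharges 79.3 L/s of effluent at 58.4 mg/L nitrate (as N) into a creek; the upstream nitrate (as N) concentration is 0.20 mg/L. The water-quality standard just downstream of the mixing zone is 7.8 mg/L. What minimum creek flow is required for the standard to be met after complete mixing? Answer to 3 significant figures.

528 L/s

Set C_mix = 7.8: (Q·0.2000 + 79.30·58.40) / (Q + 79.30) = 7.8
→ Q = 79.30·(58.40 − 7.8)/(7.8 − 0.2000) = 528.0 L/s.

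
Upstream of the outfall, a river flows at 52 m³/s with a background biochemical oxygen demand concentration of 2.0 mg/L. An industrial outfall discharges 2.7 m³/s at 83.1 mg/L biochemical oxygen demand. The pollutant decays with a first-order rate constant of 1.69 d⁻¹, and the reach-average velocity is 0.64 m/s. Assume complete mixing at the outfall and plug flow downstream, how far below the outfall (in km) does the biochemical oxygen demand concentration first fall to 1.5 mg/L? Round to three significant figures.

Conservation of mass: C = (52.00·2.000 + 2.700·83.10) / 54.70 = 328.4/54.70 = 6.003 mg/L.
Set 6.003·exp(−k·t) = 1.5 → t = ln(6.003/1.5)/k = 70900 s = 19.69 h.
Distance = v·t = 0.64·70900 = 45380 m = 45.38 km.

45.4 km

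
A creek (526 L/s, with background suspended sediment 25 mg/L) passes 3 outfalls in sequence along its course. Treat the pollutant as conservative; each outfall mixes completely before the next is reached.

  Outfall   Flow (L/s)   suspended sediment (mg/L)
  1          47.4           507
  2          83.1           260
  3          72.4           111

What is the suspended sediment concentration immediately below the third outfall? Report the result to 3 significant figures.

After outfall 1: Q = 526.0 + 47.40 = 573.4 L/s; C = (526.0·25.00 + 47.40·507.0)/573.4 = 64.84 mg/L.
After outfall 2: Q = 573.4 + 83.10 = 656.5 L/s; C = (573.4·64.84 + 83.10·260.0)/656.5 = 89.55 mg/L.
After outfall 3: Q = 656.5 + 72.40 = 728.9 L/s; C = (656.5·89.55 + 72.40·111.0)/728.9 = 91.68 mg/L.

91.7 mg/L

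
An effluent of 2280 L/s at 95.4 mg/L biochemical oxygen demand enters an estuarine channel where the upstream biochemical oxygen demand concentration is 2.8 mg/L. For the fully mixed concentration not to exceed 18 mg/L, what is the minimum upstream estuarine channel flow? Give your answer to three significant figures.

Set C_mix = 18: (Q·2.800 + 2280·95.40) / (Q + 2280) = 18
→ Q = 2280·(95.40 − 18)/(18 − 2.800) = 11610 L/s.

11600 L/s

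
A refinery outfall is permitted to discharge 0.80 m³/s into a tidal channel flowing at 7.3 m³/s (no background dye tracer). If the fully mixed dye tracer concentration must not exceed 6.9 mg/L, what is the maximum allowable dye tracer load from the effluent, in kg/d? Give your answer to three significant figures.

4830 kg/d

Mass balance at the limit: 7.300·0 + 0.8000·Cₑ = 8.100·6.9 → Cₑ = 69.86 mg/L.
Load = 0.8000 m³/s × 69.86 g/m³ × 86 400 s/d = 4829 kg/d.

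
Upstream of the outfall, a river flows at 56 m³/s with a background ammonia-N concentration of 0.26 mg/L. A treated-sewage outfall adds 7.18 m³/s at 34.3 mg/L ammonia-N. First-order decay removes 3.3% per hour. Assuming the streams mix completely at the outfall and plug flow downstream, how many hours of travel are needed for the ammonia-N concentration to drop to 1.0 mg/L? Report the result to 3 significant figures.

After mixing, C = (56.00·0.2600 + 7.180·34.30) / 63.18 = 260.8/63.18 = 4.128 mg/L.
3.3%/h lost → k = −ln(1 − 0.033) = 0.03356 h⁻¹.
4.128·exp(−k·t) = 1.0 → t = ln(4.128/1.0)/k = 152100 s = 42.25 h.

42.3 h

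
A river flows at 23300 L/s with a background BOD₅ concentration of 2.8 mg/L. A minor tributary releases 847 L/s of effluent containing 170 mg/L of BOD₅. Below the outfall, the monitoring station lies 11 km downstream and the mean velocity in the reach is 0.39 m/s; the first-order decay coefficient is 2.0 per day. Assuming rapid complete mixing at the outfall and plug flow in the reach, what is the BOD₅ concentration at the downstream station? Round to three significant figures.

After mixing, C = (23300·2.800 + 847.0·170.0) / 24150 = 209200/24150 = 8.665 mg/L.
Travel time t = 11·1000 / 0.39 = 28210 s = 7.835 h.
Applying C = C₀e^(−kt): 8.665 × 0.5205 = 4.510 mg/L.

4.51 mg/L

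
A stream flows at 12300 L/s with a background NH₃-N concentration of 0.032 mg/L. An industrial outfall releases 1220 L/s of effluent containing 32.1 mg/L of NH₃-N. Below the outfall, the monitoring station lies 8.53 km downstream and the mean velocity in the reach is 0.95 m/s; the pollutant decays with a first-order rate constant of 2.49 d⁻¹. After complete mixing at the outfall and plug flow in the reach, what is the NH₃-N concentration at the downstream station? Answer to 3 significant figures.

2.26 mg/L

Mixed concentration C = ΣQC/ΣQ = (12300·0.03200 + 1220·32.10) / 13520 = 39560/13520 = 2.926 mg/L.
Travel time t = 8.53·1000 / 0.95 = 8979 s = 2.494 h.
After decay, C = 2.926 × e^(−kt) = 2.926 × 0.7720 = 2.259 mg/L.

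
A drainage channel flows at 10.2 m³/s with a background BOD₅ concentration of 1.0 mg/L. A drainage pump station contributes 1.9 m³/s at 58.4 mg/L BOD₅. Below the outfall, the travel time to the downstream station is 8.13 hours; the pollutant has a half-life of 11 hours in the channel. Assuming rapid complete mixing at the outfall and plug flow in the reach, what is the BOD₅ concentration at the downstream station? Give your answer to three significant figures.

Mixed concentration C = ΣQC/ΣQ = (10.20·1.000 + 1.900·58.40) / 12.10 = 121.2/12.10 = 10.01 mg/L.
Half-life 11 h → k = ln 2 / 11 = 0.06301 h⁻¹ = 1.512 d⁻¹.
Decay over the reach: 10.01·exp(−kt) = 10.01·0.5991 = 5.999 mg/L.

6.00 mg/L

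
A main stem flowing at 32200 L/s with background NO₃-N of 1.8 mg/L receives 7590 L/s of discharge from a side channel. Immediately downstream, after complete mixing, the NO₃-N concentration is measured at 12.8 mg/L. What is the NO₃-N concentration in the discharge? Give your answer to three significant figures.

59.5 mg/L

Mass balance: 32200·1.800 + 7590·Cₑ = 39790·12.80
→ Cₑ = (39790·12.80 − 32200·1.800) / 7590 = 59.47 mg/L.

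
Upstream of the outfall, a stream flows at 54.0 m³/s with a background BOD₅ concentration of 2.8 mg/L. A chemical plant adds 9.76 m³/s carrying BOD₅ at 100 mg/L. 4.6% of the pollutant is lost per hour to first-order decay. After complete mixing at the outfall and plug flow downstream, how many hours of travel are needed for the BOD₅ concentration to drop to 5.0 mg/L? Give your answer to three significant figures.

26.8 h

Mass balance: C = (54.00·2.800 + 9.760·100.0) / 63.76 = 1127/63.76 = 17.68 mg/L.
4.6%/h lost → k = −ln(1 − 0.046) = 0.04709 h⁻¹.
17.68·exp(−k·t) = 5.0 → t = ln(17.68/5.0)/k = 96550 s = 26.82 h.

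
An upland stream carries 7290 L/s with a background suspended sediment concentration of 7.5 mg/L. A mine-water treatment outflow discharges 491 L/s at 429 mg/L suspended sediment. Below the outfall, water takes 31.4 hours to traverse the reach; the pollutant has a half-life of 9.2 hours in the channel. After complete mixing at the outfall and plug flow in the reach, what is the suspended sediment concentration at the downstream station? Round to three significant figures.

3.20 mg/L

Flow-weighted average: C = (7290·7.500 + 491.0·429.0) / 7781 = 265300/7781 = 34.10 mg/L.
Half-life 9.2 h → k = ln 2 / 9.2 = 0.07534 h⁻¹ = 1.808 d⁻¹.
After decay, C = 34.10 × e^(−kt) = 34.10 × 0.09388 = 3.201 mg/L.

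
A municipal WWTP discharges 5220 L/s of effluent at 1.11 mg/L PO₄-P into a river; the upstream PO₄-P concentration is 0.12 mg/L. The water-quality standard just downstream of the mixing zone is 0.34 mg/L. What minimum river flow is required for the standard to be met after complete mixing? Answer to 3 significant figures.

18300 L/s

Set C_mix = 0.34: (Q·0.1200 + 5220·1.110) / (Q + 5220) = 0.34
→ Q = 5220·(1.110 − 0.34)/(0.34 − 0.1200) = 18270 L/s.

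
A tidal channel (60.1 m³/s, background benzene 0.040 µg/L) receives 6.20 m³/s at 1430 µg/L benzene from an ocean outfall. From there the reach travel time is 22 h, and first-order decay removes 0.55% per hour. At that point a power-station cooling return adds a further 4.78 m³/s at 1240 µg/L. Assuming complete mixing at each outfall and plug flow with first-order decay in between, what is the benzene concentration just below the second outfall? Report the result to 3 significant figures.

194 µg/L

After mixing, C = (60.10·0.04000 + 6.200·1430) / 66.30 = 8868/66.30 = 133.8 µg/L; combined flow 66.30 m³/s.
0.55%/h lost → k = −ln(1 − 0.0055) = 0.005515 h⁻¹.
After decay, C = 133.8 × e^(−kt) = 133.8 × 0.8857 = 118.5 µg/L.
Second outfall: C = (66.30·118.5 + 4.780·1240)/71.08 = 193.9 µg/L.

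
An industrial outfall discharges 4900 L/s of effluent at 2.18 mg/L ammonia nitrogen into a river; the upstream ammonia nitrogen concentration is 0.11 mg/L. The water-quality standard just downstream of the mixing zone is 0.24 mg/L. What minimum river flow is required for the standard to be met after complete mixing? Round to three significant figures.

73100 L/s

Set C_mix = 0.24: (Q·0.1100 + 4900·2.180) / (Q + 4900) = 0.24
→ Q = 4900·(2.180 − 0.24)/(0.24 − 0.1100) = 73120 L/s.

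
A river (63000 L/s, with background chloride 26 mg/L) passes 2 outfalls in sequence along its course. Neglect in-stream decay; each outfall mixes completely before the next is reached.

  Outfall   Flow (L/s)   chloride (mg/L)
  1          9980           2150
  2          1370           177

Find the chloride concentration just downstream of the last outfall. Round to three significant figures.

314 mg/L

Below outfall 1: Q → 72980 L/s, C = (63000·26.00 + 9980·2150)/72980 = 316.5 mg/L.
Below outfall 2: Q → 74350 L/s, C = (72980·316.5 + 1370·177.0)/74350 = 313.9 mg/L.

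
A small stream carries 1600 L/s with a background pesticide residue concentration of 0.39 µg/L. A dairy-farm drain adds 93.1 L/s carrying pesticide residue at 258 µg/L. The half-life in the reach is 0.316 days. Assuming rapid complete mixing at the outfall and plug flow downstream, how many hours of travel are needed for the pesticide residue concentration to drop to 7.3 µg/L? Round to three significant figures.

Flow-weighted average: C = (1600·0.3900 + 93.10·258.0) / 1693 = 24640/1693 = 14.56 µg/L.
Half-life 0.316 d → k = ln 2 / 0.316 = 2.194 d⁻¹.
14.56·exp(−k·t) = 7.3 → t = ln(14.56/7.3)/k = 27180 s = 7.551 h.

7.55 h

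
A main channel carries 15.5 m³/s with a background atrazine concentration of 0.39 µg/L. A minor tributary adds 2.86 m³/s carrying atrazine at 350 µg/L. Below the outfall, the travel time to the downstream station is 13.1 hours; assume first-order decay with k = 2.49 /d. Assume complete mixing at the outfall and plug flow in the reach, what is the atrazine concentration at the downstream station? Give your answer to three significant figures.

Conservation of mass: C = (15.50·0.3900 + 2.860·350.0) / 18.36 = 1007/18.36 = 54.85 µg/L.
First-order decay: C = 54.85·exp(−k·t) = 54.85·0.2569 = 14.09 µg/L.

14.1 µg/L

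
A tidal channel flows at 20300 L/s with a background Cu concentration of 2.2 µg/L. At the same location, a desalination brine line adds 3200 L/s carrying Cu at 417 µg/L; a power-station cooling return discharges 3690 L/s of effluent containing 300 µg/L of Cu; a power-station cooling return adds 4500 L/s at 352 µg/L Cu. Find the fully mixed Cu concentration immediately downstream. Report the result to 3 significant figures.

After mixing, C = (20300·2.200 + 3200·417.0 + 3690·300.0 + 4500·352.0) / 31690 = 4070000/31690 = 128.4 µg/L.

128 µg/L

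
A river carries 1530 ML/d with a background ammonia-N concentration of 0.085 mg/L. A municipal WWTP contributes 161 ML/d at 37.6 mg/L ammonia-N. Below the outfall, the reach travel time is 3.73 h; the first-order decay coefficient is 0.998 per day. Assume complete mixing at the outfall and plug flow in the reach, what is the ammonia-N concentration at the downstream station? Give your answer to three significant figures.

3.13 mg/L

Mixed concentration C = ΣQC/ΣQ = (1530·0.08500 + 161.0·37.60) / 1691 = 6184/1691 = 3.657 mg/L.
Decay over the reach: 3.657·exp(−kt) = 3.657·0.8563 = 3.131 mg/L.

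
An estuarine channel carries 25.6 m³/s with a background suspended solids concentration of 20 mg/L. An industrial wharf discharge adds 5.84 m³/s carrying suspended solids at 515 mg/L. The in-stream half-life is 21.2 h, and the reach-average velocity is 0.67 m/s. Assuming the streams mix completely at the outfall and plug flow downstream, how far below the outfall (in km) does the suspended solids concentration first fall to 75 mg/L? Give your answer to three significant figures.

Conservation of mass: C = (25.60·20.00 + 5.840·515.0) / 31.44 = 3520/31.44 = 111.9 mg/L.
Half-life 21.2 h → k = ln 2 / 21.2 = 0.03270 h⁻¹ = 0.7847 d⁻¹.
Set 111.9·exp(−k·t) = 75 → t = ln(111.9/75)/k = 44100 s = 12.25 h.
Distance = v·t = 0.67·44100 = 29550 m = 29.55 km.

29.5 km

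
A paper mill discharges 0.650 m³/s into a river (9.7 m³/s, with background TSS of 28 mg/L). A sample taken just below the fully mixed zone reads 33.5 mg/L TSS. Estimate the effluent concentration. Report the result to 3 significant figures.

116 mg/L

Mass balance: 9.700·28.00 + 0.6500·Cₑ = 10.35·33.50
→ Cₑ = (10.35·33.50 − 9.700·28.00) / 0.6500 = 115.6 mg/L.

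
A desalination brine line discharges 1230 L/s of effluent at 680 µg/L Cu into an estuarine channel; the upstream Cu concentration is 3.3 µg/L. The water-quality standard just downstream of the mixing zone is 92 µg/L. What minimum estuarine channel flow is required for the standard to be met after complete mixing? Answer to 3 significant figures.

8150 L/s

Set C_mix = 92: (Q·3.300 + 1230·680.0) / (Q + 1230) = 92
→ Q = 1230·(680.0 − 92)/(92 − 3.300) = 8154 L/s.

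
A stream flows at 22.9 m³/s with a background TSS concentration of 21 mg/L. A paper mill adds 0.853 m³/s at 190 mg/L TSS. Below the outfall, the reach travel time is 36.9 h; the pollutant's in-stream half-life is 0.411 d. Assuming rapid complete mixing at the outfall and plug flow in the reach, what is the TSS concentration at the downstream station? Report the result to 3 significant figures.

After mixing, C = (22.90·21.00 + 0.8530·190.0) / 23.75 = 643.0/23.75 = 27.07 mg/L.
Half-life 0.411 d → k = ln 2 / 0.411 = 1.686 d⁻¹.
Applying C = C₀e^(−kt): 27.07 × 0.07480 = 2.025 mg/L.

2.02 mg/L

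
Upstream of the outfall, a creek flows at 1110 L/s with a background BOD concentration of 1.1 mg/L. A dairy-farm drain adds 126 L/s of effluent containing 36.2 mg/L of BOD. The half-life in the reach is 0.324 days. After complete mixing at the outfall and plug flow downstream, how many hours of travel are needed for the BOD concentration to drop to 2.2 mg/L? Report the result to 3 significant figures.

8.46 h

Mass balance: C = (1110·1.100 + 126.0·36.20) / 1236 = 5782/1236 = 4.678 mg/L.
Half-life 0.324 d → k = ln 2 / 0.324 = 2.139 d⁻¹.
4.678·exp(−k·t) = 2.2 → t = ln(4.678/2.2)/k = 30470 s = 8.464 h.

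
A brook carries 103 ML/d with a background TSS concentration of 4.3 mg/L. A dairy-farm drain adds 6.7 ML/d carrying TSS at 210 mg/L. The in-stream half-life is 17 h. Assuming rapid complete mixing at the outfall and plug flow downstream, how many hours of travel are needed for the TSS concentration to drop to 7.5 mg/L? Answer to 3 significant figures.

After mixing, C = (103.0·4.300 + 6.700·210.0) / 109.7 = 1850/109.7 = 16.86 mg/L.
Half-life 17 h → k = ln 2 / 17 = 0.04077 h⁻¹ = 0.9786 d⁻¹.
16.86·exp(−k·t) = 7.5 → t = ln(16.86/7.5)/k = 71540 s = 19.87 h.

19.9 h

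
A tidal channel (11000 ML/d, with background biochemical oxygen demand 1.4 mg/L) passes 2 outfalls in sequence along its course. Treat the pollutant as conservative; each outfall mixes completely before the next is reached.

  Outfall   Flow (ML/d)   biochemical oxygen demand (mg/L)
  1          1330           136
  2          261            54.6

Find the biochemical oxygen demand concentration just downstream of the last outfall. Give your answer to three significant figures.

Outfall 1: combined Q = 12330 ML/d; C = (11000·1.400 + 1330·136.0)/12330 = 15.92 mg/L.
Outfall 2: combined Q = 12590 ML/d; C = (12330·15.92 + 261.0·54.60)/12590 = 16.72 mg/L.

16.7 mg/L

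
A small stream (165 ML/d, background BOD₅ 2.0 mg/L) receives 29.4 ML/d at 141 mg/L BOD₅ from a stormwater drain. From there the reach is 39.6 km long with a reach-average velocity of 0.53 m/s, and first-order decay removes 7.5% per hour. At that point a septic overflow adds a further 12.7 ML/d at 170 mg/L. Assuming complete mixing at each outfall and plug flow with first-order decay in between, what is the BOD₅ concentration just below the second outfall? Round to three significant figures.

Mass balance: C = (165.0·2.000 + 29.40·141.0) / 194.4 = 4475/194.4 = 23.02 mg/L; combined flow 194.4 ML/d.
Travel time t = 39.6·1000 / 0.53 = 74720 s = 20.75 h.
7.5%/h lost → k = −ln(1 − 0.075) = 0.07796 h⁻¹.
Decay over the reach: 23.02·exp(−kt) = 23.02·0.1983 = 4.565 mg/L.
At the second outfall, C = (194.4·4.565 + 12.70·170.0) / (194.4 + 12.70) = 14.71 mg/L.

14.7 mg/L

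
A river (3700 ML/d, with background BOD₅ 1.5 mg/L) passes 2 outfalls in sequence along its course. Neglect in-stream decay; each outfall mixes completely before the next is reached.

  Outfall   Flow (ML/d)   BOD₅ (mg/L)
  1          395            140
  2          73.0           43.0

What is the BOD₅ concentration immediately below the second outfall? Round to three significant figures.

15.4 mg/L

After outfall 1: Q = 3700 + 395.0 = 4095 ML/d; C = (3700·1.500 + 395.0·140.0)/4095 = 14.86 mg/L.
After outfall 2: Q = 4095 + 73.00 = 4168 ML/d; C = (4095·14.86 + 73.00·43.00)/4168 = 15.35 mg/L.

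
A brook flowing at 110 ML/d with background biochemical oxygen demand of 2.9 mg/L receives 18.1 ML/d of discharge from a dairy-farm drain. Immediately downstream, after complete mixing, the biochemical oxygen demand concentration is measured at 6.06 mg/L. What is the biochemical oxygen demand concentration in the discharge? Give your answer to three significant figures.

25.3 mg/L

Mass balance: 110.0·2.900 + 18.10·Cₑ = 128.1·6.060
→ Cₑ = (128.1·6.060 − 110.0·2.900) / 18.10 = 25.26 mg/L.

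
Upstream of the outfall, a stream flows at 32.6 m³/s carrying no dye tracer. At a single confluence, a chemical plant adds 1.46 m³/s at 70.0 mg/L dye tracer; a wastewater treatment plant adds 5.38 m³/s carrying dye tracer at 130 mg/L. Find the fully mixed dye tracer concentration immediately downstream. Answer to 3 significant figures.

20.3 mg/L

Conservation of mass: C = (32.60·0 + 1.460·70.00 + 5.380·130.0) / 39.44 = 801.6/39.44 = 20.32 mg/L.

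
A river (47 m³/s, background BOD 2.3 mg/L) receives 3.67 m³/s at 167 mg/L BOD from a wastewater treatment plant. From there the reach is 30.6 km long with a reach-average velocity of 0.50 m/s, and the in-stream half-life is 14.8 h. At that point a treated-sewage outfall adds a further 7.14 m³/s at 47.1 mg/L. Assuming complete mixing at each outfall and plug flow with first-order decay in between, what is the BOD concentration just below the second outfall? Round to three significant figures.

11.4 mg/L

After mixing, C = (47.00·2.300 + 3.670·167.0) / 50.67 = 721.0/50.67 = 14.23 mg/L; combined flow 50.67 m³/s.
Travel time t = 30.6·1000 / 0.50 = 61200 s = 17.00 h.
Half-life 14.8 h → k = ln 2 / 14.8 = 0.04683 h⁻¹ = 1.124 d⁻¹.
Decay over the reach: 14.23·exp(−kt) = 14.23·0.4510 = 6.418 mg/L.
At the second outfall, C = (50.67·6.418 + 7.140·47.10) / (50.67 + 7.140) = 11.44 mg/L.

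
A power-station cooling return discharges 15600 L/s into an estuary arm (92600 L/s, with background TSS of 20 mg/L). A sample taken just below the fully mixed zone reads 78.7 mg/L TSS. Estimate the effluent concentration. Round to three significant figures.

Mass balance: 92600·20.00 + 15600·Cₑ = 108200·78.70
→ Cₑ = (108200·78.70 − 92600·20.00) / 15600 = 427.1 mg/L.

427 mg/L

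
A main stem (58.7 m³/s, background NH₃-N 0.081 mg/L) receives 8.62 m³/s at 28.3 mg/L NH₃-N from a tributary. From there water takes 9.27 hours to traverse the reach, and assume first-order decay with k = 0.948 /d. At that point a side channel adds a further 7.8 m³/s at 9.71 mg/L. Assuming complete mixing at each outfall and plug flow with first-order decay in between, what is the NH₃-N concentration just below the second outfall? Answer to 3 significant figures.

Mixed concentration C = ΣQC/ΣQ = (58.70·0.08100 + 8.620·28.30) / 67.32 = 248.7/67.32 = 3.694 mg/L; combined flow 67.32 m³/s.
Applying C = C₀e^(−kt): 3.694 × 0.6934 = 2.562 mg/L.
Second outfall: C = (67.32·2.562 + 7.800·9.710)/75.12 = 3.304 mg/L.

3.30 mg/L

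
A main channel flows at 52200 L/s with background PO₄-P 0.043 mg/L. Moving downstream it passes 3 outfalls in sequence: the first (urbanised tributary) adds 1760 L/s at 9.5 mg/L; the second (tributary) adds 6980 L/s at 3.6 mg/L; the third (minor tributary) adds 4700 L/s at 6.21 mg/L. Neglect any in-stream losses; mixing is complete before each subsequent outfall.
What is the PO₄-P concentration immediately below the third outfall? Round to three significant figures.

Below outfall 1: Q → 53960 L/s, C = (52200·0.04300 + 1760·9.500)/53960 = 0.3515 mg/L.
Below outfall 2: Q → 60940 L/s, C = (53960·0.3515 + 6980·3.600)/60940 = 0.7235 mg/L.
Below outfall 3: Q → 65640 L/s, C = (60940·0.7235 + 4700·6.210)/65640 = 1.116 mg/L.

1.12 mg/L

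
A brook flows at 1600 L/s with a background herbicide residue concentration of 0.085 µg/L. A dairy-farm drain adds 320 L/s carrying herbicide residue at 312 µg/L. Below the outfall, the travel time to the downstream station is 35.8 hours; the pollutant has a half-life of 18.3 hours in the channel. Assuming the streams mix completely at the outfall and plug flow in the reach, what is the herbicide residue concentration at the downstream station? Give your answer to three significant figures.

After mixing, C = (1600·0.08500 + 320.0·312.0) / 1920 = 99980/1920 = 52.07 µg/L.
Half-life 18.3 h → k = ln 2 / 18.3 = 0.03788 h⁻¹ = 0.9090 d⁻¹.
After decay, C = 52.07 × e^(−kt) = 52.07 × 0.2577 = 13.42 µg/L.

13.4 µg/L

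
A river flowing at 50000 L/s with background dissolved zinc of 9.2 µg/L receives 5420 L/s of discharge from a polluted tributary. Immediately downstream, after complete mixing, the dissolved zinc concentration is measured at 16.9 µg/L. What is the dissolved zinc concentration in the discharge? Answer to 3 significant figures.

Mass balance: 50000·9.200 + 5420·Cₑ = 55420·16.90
→ Cₑ = (55420·16.90 − 50000·9.200) / 5420 = 87.93 µg/L.

87.9 µg/L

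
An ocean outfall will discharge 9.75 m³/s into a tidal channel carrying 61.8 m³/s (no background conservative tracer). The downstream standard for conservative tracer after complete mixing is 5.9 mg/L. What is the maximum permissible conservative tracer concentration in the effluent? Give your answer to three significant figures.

43.3 mg/L

At the limit, (Qr·Cr + Qe·Cₑ)/(Qr + Qe) = 5.9:
Cₑ = (71.55·5.9 − 61.80·0) / 9.750 = 43.30 mg/L.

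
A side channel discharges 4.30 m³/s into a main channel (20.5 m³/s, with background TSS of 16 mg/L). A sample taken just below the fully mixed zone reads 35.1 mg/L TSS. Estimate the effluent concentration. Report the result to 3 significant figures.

Mass balance: 20.50·16.00 + 4.300·Cₑ = 24.80·35.10
→ Cₑ = (24.80·35.10 − 20.50·16.00) / 4.300 = 126.2 mg/L.

126 mg/L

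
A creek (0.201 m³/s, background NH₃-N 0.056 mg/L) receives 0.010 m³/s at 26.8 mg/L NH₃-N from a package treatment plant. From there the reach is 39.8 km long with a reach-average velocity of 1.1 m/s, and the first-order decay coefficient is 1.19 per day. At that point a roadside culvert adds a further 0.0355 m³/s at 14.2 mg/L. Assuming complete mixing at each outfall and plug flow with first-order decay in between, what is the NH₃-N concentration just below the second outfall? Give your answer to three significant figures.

2.73 mg/L

Flow-weighted average: C = (0.2010·0.05600 + 0.01000·26.80) / 0.2110 = 0.2793/0.2110 = 1.323 mg/L; combined flow 0.2110 m³/s.
Travel time t = 39.8·1000 / 1.1 = 36180 s = 10.05 h.
Applying C = C₀e^(−kt): 1.323 × 0.6075 = 0.8041 mg/L.
Second outfall: C = (0.2110·0.8041 + 0.03550·14.20)/0.2465 = 2.733 mg/L.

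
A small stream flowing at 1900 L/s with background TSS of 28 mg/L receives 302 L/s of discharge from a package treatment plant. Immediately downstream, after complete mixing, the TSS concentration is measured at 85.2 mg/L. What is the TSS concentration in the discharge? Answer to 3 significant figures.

445 mg/L

Mass balance: 1900·28.00 + 302.0·Cₑ = 2202·85.20
→ Cₑ = (2202·85.20 − 1900·28.00) / 302.0 = 445.1 mg/L.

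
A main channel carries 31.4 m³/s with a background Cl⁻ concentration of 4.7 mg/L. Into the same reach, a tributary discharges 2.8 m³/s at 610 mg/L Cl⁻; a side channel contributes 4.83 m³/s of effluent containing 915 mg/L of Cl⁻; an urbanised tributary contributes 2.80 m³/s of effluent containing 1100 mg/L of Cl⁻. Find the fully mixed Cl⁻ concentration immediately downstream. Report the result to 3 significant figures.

224 mg/L

Mixed concentration C = ΣQC/ΣQ = (31.40·4.700 + 2.800·610.0 + 4.830·915.0 + 2.800·1100) / 41.83 = 9355/41.83 = 223.6 mg/L.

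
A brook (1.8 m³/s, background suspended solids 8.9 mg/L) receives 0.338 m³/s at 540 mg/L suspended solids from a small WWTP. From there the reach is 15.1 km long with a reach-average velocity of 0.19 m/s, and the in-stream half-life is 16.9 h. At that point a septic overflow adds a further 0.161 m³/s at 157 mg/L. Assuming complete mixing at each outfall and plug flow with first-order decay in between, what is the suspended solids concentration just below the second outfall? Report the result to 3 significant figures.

45.9 mg/L

Conservation of mass: C = (1.800·8.900 + 0.3380·540.0) / 2.138 = 198.5/2.138 = 92.86 mg/L; combined flow 2.138 m³/s.
Travel time t = 15.1·1000 / 0.19 = 79470 s = 22.08 h.
Half-life 16.9 h → k = ln 2 / 16.9 = 0.04101 h⁻¹ = 0.9844 d⁻¹.
Decay over the reach: 92.86·exp(−kt) = 92.86·0.4044 = 37.55 mg/L.
Second outfall: C = (2.138·37.55 + 0.1610·157.0)/2.299 = 45.92 mg/L.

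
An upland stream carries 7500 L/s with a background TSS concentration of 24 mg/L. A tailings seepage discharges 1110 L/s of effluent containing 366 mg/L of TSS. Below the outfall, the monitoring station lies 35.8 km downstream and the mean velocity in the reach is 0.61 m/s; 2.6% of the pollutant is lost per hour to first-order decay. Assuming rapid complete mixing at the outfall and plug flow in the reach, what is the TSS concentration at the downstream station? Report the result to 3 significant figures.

Mass balance: C = (7500·24.00 + 1110·366.0) / 8610 = 586300/8610 = 68.09 mg/L.
Travel time t = 35.8·1000 / 0.61 = 58690 s = 16.30 h.
2.6%/h lost → k = −ln(1 − 0.026) = 0.02634 h⁻¹.
Decay over the reach: 68.09·exp(−kt) = 68.09·0.6509 = 44.32 mg/L.

44.3 mg/L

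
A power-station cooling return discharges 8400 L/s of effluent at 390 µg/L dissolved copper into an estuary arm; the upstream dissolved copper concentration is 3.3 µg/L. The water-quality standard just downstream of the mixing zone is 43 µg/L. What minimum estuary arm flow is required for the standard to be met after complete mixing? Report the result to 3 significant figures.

73400 L/s

Set C_mix = 43: (Q·3.300 + 8400·390.0) / (Q + 8400) = 43
→ Q = 8400·(390.0 − 43)/(43 − 3.300) = 73420 L/s.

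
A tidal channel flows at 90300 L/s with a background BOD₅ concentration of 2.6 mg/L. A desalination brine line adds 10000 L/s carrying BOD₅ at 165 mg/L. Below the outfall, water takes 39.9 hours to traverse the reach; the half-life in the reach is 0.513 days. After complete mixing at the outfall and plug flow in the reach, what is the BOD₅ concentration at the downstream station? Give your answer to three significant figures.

Conservation of mass: C = (90300·2.600 + 10000·165.0) / 100300 = 1885000/100300 = 18.79 mg/L.
Half-life 0.513 d → k = ln 2 / 0.513 = 1.351 d⁻¹.
Decay over the reach: 18.79·exp(−kt) = 18.79·0.1058 = 1.988 mg/L.

1.99 mg/L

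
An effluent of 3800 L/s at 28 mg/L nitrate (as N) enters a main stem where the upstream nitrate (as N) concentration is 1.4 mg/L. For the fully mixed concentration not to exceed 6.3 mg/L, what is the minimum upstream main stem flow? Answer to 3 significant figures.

Set C_mix = 6.3: (Q·1.400 + 3800·28.00) / (Q + 3800) = 6.3
→ Q = 3800·(28.00 − 6.3)/(6.3 − 1.400) = 16830 L/s.

16800 L/s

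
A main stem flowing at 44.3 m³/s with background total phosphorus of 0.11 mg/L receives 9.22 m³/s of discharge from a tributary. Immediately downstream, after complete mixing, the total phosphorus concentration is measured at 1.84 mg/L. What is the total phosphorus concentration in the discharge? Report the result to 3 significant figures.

Mass balance: 44.30·0.1100 + 9.220·Cₑ = 53.52·1.840
→ Cₑ = (53.52·1.840 − 44.30·0.1100) / 9.220 = 10.15 mg/L.

10.2 mg/L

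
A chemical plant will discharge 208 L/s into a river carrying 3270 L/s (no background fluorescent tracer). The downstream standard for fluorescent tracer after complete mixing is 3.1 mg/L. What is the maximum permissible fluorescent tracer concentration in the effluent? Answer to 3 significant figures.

51.8 mg/L

At the limit, (Qr·Cr + Qe·Cₑ)/(Qr + Qe) = 3.1:
Cₑ = (3478·3.1 − 3270·0) / 208.0 = 51.84 mg/L.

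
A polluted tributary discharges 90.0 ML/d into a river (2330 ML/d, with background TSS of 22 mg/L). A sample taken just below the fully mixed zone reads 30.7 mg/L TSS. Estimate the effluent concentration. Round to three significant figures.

Mass balance: 2330·22.00 + 90.00·Cₑ = 2420·30.70
→ Cₑ = (2420·30.70 − 2330·22.00) / 90.00 = 255.9 mg/L.

256 mg/L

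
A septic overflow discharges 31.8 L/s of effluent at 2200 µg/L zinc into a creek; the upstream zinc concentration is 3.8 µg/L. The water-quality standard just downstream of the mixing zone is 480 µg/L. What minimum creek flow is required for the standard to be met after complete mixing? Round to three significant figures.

115 L/s

Set C_mix = 480: (Q·3.800 + 31.80·2200) / (Q + 31.80) = 480
→ Q = 31.80·(2200 − 480)/(480 − 3.800) = 114.9 L/s.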